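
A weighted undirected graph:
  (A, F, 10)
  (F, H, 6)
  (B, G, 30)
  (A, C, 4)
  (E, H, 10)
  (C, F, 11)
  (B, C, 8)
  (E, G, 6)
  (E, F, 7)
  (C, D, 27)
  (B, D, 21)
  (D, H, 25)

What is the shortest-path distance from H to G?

16

A few of the H→G routes:
H - F - C - B - G: 6 + 11 + 8 + 30 = 55
H - E - G: 10 + 6 = 16
H - F - E - G: 6 + 7 + 6 = 19
The minimum is 16.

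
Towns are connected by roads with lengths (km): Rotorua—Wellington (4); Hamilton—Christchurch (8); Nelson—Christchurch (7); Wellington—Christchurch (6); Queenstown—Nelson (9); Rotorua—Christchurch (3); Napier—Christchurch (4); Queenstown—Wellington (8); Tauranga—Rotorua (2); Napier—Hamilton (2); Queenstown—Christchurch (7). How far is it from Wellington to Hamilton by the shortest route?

12

Some routes from Wellington to Hamilton:
Wellington -> Christchurch -> Napier -> Hamilton: 6 + 4 + 2 = 12
Wellington -> Rotorua -> Christchurch -> Napier -> Hamilton: 4 + 3 + 4 + 2 = 13
Wellington -> Christchurch -> Hamilton: 6 + 8 = 14
Wellington -> Queenstown -> Christchurch -> Napier -> Hamilton: 8 + 7 + 4 + 2 = 21
Wellington -> Rotorua -> Christchurch -> Hamilton: 4 + 3 + 8 = 15
Best route has total 12 km.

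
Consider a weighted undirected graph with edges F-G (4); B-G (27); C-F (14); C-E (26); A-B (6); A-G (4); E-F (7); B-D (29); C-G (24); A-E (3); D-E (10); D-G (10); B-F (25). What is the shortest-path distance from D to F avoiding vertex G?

Comparing a few candidate routes:
D → E → F: 10 + 7 = 17
D → E → C → F: 10 + 26 + 14 = 50
D → B → A → E → F: 29 + 6 + 3 + 7 = 45
D → E → A → B → F: 10 + 3 + 6 + 25 = 44
Best route has total 17.

17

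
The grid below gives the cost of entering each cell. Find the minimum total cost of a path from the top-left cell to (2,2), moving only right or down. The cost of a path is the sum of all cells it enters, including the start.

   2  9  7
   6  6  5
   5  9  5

Path r0c0 -> r1c0 -> r1c1 -> r1c2 -> r2c2: 2 + 6 + 6 + 5 + 5 = 24.
For comparison, the top-then-right route costs 28.

24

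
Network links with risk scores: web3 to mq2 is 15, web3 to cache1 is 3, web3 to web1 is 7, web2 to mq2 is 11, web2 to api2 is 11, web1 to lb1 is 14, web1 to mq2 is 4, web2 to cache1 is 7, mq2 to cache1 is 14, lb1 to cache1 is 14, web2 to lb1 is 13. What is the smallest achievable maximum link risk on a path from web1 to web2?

7

Checking several routes:
web1 → mq2 → cache1 → lb1 → web2: max(4, 14, 14, 13) = 14
web1 → web3 → cache1 → web2: max(7, 3, 7) = 7
web1 → mq2 → web2: max(4, 11) = 11
web1 → mq2 → cache1 → web2: max(4, 14, 7) = 14
The minimum achievable maximum is 7.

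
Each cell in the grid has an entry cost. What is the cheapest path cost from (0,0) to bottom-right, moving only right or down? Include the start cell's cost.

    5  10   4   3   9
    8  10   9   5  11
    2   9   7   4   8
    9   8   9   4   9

Best path: (0,0) -> (0,1) -> (0,2) -> (0,3) -> (1,3) -> (2,3) -> (3,3) -> (3,4)
Cost: 5 + 10 + 4 + 3 + 5 + 4 + 4 + 9 = 44

44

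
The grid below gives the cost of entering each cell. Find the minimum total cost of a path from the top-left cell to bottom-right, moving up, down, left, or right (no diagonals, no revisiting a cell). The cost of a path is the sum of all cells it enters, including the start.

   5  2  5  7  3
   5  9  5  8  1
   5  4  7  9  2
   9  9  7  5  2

27

Cheapest: [0,0] -> [0,1] -> [0,2] -> [0,3] -> [0,4] -> [1,4] -> [2,4] -> [3,4]
  5 + 2 + 5 + 7 + 3 + 1 + 2 + 2 = 27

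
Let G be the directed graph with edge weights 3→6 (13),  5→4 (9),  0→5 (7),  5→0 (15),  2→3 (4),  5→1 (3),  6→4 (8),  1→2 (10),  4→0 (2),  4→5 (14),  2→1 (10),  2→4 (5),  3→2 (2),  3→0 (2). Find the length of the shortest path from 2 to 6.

17

Paths from 2 to 6:
2 -> 3 -> 6: 4 + 13 = 17
Shortest: 17.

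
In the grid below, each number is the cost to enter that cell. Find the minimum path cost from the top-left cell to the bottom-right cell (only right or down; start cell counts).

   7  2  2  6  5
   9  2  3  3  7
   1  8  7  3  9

Best path: r0c0 -> r0c1 -> r0c2 -> r1c2 -> r1c3 -> r2c3 -> r2c4
Cost: 7 + 2 + 2 + 3 + 3 + 3 + 9 = 29

29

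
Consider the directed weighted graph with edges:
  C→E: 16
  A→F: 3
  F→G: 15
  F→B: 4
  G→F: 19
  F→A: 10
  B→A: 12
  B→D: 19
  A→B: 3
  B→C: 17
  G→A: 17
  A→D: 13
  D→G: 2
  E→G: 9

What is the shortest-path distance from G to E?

Candidate routes:
G - A - B - C - E: 17 + 3 + 17 + 16 = 53
G - A - F - B - C - E: 17 + 3 + 4 + 17 + 16 = 57
G - F - A - B - C - E: 19 + 10 + 3 + 17 + 16 = 65
G - F - B - C - E: 19 + 4 + 17 + 16 = 56
Shortest: 53.

53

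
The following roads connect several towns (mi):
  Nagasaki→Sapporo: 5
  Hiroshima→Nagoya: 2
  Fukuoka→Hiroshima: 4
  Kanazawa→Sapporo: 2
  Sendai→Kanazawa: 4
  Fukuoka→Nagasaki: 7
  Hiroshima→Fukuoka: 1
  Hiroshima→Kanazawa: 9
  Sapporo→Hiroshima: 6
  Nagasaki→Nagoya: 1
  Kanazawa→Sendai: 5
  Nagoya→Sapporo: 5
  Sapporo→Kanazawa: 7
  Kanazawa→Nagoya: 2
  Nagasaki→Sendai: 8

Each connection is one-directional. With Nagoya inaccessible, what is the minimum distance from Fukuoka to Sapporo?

12

Paths from Fukuoka to Sapporo avoiding Nagoya:
Fukuoka→Nagasaki→Sapporo: 7 + 5 = 12
Fukuoka→Hiroshima→Kanazawa→Sapporo: 4 + 9 + 2 = 15
Fukuoka→Nagasaki→Sendai→Kanazawa→Sapporo: 7 + 8 + 4 + 2 = 21
The minimum is 12 mi.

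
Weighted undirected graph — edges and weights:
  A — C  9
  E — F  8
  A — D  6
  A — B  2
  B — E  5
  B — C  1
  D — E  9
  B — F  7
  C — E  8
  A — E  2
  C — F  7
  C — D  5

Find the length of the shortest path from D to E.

8

Checking several routes:
D -> E: 9
D -> A -> B -> E: 6 + 2 + 5 = 13
D -> C -> B -> A -> E: 5 + 1 + 2 + 2 = 10
D -> C -> E: 5 + 8 = 13
D -> A -> E: 6 + 2 = 8
D -> C -> B -> E: 5 + 1 + 5 = 11
The minimum is 8.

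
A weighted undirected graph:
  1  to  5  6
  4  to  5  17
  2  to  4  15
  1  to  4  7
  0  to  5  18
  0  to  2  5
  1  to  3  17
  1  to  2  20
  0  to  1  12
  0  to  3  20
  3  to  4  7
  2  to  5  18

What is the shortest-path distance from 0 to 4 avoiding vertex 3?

Comparing a few candidate routes:
0 - 2 - 1 - 4: 5 + 20 + 7 = 32
0 - 1 - 4: 12 + 7 = 19
0 - 5 - 1 - 4: 18 + 6 + 7 = 31
0 - 2 - 4: 5 + 15 = 20
Best route has total 19.

19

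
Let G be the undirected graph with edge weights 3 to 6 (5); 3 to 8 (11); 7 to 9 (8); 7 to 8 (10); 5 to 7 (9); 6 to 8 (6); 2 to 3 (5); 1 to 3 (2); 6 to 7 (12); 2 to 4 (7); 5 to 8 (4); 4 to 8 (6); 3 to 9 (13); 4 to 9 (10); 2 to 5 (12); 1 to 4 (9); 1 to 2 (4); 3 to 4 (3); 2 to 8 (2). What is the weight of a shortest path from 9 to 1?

Some routes from 9 to 1:
9 - 4 - 3 - 1: 10 + 3 + 2 = 15
9 - 4 - 1: 10 + 9 = 19
9 - 4 - 2 - 1: 10 + 7 + 4 = 21
9 - 3 - 1: 13 + 2 = 15
9 - 4 - 8 - 2 - 1: 10 + 6 + 2 + 4 = 22
9 - 4 - 3 - 2 - 1: 10 + 3 + 5 + 4 = 22
The minimum is 15.

15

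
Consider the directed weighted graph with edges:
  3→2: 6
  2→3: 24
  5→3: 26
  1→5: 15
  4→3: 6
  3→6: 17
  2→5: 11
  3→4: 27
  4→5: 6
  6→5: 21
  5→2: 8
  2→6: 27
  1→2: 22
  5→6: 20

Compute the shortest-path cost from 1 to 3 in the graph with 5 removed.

Routes from 1 to 3 avoiding 5:
1 - 2 - 3: 22 + 24 = 46
Best route has total 46.

46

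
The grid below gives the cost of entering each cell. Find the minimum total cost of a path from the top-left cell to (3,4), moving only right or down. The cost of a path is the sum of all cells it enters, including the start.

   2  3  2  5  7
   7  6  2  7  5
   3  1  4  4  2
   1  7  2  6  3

One optimal route is r0c0 -> r0c1 -> r0c2 -> r1c2 -> r2c2 -> r2c3 -> r2c4 -> r3c4.
Its cost is 2 + 3 + 2 + 2 + 4 + 4 + 2 + 3 = 22.
(Top row then right column would cost 29.)

22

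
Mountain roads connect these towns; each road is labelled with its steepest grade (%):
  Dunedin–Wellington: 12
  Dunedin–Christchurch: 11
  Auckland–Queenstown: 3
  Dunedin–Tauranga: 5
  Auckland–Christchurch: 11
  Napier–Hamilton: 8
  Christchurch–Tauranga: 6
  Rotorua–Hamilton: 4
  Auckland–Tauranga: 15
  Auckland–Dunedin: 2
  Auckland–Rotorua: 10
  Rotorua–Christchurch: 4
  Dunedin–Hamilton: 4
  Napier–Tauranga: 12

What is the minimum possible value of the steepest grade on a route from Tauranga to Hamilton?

5

A few of the Tauranga→Hamilton routes:
Tauranga-Dunedin-Auckland-Rotorua-Hamilton: max(5, 2, 10, 4) = 10
Tauranga-Christchurch-Rotorua-Hamilton: max(6, 4, 4) = 6
Tauranga-Dunedin-Hamilton: max(5, 4) = 5
Tauranga-Christchurch-Rotorua-Auckland-Dunedin-Hamilton: max(6, 4, 10, 2, 4) = 10
Best route has worst link 5%.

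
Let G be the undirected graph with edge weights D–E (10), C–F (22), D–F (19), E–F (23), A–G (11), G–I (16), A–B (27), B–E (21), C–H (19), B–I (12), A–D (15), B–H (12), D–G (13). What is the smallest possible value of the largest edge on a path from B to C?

Comparing a few candidate routes:
B→E→D→F→C: max(21, 10, 19, 22) = 22
B→I→G→D→F→C: max(12, 16, 13, 19, 22) = 22
B→I→G→A→D→F→C: max(12, 16, 11, 15, 19, 22) = 22
B→H→C: max(12, 19) = 19
Best route has worst link 19.

19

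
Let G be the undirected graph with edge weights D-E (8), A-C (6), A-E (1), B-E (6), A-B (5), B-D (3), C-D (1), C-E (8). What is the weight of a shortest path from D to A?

Checking several routes:
D→B→A: 3 + 5 = 8
D→C→E→A: 1 + 8 + 1 = 10
D→B→E→A: 3 + 6 + 1 = 10
D→C→A: 1 + 6 = 7
D→E→A: 8 + 1 = 9
Shortest: 7.

7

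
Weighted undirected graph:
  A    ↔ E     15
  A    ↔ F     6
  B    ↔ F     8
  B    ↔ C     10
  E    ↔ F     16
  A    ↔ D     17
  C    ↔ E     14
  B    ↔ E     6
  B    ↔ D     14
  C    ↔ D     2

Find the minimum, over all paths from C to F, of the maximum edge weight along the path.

Checking several routes:
C-E-B-F: max(14, 6, 8) = 14
C-B-F: max(10, 8) = 10
C-D-B-F: max(2, 14, 8) = 14
Smallest bottleneck: 10.

10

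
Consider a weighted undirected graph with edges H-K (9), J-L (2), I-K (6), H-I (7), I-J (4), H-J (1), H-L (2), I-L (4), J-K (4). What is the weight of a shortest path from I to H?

5

Some routes from I to H:
I - H: 7
I - L - H: 4 + 2 = 6
I - J - H: 4 + 1 = 5
I - L - J - H: 4 + 2 + 1 = 7
Best route has total 5.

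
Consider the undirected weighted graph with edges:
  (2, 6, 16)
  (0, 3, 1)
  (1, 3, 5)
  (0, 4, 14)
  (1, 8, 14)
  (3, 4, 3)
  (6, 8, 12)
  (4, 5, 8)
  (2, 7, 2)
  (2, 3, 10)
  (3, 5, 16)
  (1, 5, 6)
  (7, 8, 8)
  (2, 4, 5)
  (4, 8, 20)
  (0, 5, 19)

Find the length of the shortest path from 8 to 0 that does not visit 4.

20

A few of the 8→0 routes:
8 → 1 → 5 → 3 → 0: 14 + 6 + 16 + 1 = 37
8 → 6 → 2 → 3 → 0: 12 + 16 + 10 + 1 = 39
8 → 1 → 3 → 0: 14 + 5 + 1 = 20
8 → 7 → 2 → 3 → 1 → 5 → 0: 8 + 2 + 10 + 5 + 6 + 19 = 50
8 → 1 → 5 → 0: 14 + 6 + 19 = 39
8 → 7 → 2 → 3 → 0: 8 + 2 + 10 + 1 = 21
Shortest: 20.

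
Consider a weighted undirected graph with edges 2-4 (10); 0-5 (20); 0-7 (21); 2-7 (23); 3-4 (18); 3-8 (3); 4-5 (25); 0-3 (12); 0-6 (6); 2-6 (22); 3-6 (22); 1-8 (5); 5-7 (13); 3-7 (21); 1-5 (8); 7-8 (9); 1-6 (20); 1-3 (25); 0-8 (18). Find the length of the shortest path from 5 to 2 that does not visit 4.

Checking several routes:
5 - 7 - 2: 13 + 23 = 36
5 - 1 - 6 - 2: 8 + 20 + 22 = 50
5 - 0 - 6 - 2: 20 + 6 + 22 = 48
5 - 1 - 8 - 7 - 2: 8 + 5 + 9 + 23 = 45
The minimum is 36.

36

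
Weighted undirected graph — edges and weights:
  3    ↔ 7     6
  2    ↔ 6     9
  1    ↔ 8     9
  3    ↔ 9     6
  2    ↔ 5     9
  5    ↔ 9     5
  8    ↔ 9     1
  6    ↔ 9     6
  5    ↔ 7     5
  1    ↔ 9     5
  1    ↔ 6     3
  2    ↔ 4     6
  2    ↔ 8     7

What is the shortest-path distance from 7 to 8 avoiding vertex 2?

11

Paths from 7 to 8 avoiding 2:
7 - 5 - 9 - 1 - 8: 5 + 5 + 5 + 9 = 24
7 - 3 - 9 - 6 - 1 - 8: 6 + 6 + 6 + 3 + 9 = 30
7 - 5 - 9 - 8: 5 + 5 + 1 = 11
7 - 5 - 9 - 6 - 1 - 8: 5 + 5 + 6 + 3 + 9 = 28
7 - 3 - 9 - 8: 6 + 6 + 1 = 13
7 - 3 - 9 - 1 - 8: 6 + 6 + 5 + 9 = 26
Shortest: 11.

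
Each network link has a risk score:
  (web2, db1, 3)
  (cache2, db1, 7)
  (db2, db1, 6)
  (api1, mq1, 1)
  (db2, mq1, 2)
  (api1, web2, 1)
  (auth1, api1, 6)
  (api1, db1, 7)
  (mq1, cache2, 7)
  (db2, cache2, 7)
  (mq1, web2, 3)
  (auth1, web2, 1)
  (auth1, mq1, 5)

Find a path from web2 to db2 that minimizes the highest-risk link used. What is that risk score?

2

Checking several routes:
web2 -> api1 -> mq1 -> db2: max(1, 1, 2) = 2
web2 -> mq1 -> db2: max(3, 2) = 3
web2 -> auth1 -> mq1 -> db2: max(1, 5, 2) = 5
The minimum achievable maximum is 2.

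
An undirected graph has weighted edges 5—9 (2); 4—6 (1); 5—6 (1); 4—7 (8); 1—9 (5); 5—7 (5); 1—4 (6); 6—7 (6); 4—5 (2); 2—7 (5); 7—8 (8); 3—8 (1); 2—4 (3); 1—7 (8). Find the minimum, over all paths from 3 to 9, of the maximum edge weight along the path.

Checking several routes:
3 → 8 → 7 → 4 → 5 → 9: max(1, 8, 8, 2, 2) = 8
3 → 8 → 7 → 4 → 1 → 9: max(1, 8, 8, 6, 5) = 8
3 → 8 → 7 → 4 → 6 → 5 → 9: max(1, 8, 8, 1, 1, 2) = 8
3 → 8 → 7 → 2 → 4 → 5 → 9: max(1, 8, 5, 3, 2, 2) = 8
3 → 8 → 7 → 2 → 4 → 1 → 9: max(1, 8, 5, 3, 6, 5) = 8
Best route has worst link 8.

8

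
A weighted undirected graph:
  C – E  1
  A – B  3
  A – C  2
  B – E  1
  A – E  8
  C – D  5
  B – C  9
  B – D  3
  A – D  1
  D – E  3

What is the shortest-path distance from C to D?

3

Some routes from C to D:
C - A - D: 2 + 1 = 3
C - E - B - D: 1 + 1 + 3 = 5
C - D: 5
C - E - D: 1 + 3 = 4
The minimum is 3.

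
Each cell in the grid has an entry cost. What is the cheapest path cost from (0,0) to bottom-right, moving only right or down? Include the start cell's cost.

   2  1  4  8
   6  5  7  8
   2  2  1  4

Best path: [0,0] → [0,1] → [1,1] → [2,1] → [2,2] → [2,3]
Cost: 2 + 1 + 5 + 2 + 1 + 4 = 15
(Top row then right column would cost 27.)

15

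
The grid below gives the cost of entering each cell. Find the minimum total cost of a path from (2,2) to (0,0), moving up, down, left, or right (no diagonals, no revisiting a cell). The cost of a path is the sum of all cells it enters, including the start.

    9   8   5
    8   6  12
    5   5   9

One optimal route is r2c2 -> r2c1 -> r2c0 -> r1c0 -> r0c0.
Its cost is 9 + 5 + 5 + 8 + 9 = 36.

36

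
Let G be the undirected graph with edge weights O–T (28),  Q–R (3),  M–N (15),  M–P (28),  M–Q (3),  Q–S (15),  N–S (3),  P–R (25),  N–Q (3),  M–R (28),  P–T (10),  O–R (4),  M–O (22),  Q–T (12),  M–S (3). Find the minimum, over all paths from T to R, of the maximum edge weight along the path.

A few of the T→R routes:
T-Q-N-M-O-R: max(12, 3, 15, 22, 4) = 22
T-Q-N-S-M-O-R: max(12, 3, 3, 3, 22, 4) = 22
T-Q-R: max(12, 3) = 12
The minimum achievable maximum is 12.

12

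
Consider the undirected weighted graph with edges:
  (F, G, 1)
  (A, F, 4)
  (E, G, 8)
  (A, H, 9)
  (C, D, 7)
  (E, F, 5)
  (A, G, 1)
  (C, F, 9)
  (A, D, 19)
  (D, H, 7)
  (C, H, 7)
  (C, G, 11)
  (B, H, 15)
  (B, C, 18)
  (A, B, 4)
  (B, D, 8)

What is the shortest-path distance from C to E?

14

Some routes from C to E:
C - F - G - E: 9 + 1 + 8 = 18
C - G - E: 11 + 8 = 19
C - G - F - E: 11 + 1 + 5 = 17
C - F - E: 9 + 5 = 14
Shortest: 14.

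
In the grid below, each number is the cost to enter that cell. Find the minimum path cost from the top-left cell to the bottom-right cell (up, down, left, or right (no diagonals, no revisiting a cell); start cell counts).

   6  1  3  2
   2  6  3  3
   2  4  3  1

Take (0,0) → (0,1) → (0,2) → (0,3) → (1,3) → (2,3) for a total of 6 + 1 + 3 + 2 + 3 + 1 = 16.

16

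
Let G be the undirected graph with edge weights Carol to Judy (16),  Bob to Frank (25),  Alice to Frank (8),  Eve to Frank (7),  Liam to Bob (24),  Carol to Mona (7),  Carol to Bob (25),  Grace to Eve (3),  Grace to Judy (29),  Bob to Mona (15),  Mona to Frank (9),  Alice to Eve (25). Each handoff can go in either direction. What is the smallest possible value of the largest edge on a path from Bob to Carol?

Some routes from Bob to Carol:
Bob → Mona → Carol: max(15, 7) = 15
Bob → Frank → Mona → Carol: max(25, 9, 7) = 25
Bob → Carol: max(25) = 25
Bob → Frank → Alice → Eve → Grace → Judy → Carol: max(25, 8, 25, 3, 29, 16) = 29
The minimum achievable maximum is 15.

15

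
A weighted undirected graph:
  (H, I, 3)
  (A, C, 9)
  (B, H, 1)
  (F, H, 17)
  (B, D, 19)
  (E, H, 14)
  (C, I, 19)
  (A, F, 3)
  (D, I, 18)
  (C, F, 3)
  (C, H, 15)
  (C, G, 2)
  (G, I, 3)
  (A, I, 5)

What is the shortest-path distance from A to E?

22

Checking several routes:
A-C-G-I-H-E: 9 + 2 + 3 + 3 + 14 = 31
A-F-H-E: 3 + 17 + 14 = 34
A-F-C-G-I-H-E: 3 + 3 + 2 + 3 + 3 + 14 = 28
A-I-H-E: 5 + 3 + 14 = 22
A-F-C-H-E: 3 + 3 + 15 + 14 = 35
Best route has total 22.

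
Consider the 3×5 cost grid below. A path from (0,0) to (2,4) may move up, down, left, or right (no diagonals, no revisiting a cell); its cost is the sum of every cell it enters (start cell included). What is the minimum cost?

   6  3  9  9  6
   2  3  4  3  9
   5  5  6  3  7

Path [0,0]→[1,0]→[1,1]→[1,2]→[1,3]→[2,3]→[2,4]: 6 + 2 + 3 + 4 + 3 + 3 + 7 = 28.

28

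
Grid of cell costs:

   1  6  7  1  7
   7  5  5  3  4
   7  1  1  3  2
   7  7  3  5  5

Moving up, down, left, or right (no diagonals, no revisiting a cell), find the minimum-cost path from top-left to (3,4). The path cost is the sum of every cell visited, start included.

24

Best path: r0c0 r0c1 r1c1 r2c1 r2c2 r2c3 r2c4 r3c4
Cost: 1 + 6 + 5 + 1 + 1 + 3 + 2 + 5 = 24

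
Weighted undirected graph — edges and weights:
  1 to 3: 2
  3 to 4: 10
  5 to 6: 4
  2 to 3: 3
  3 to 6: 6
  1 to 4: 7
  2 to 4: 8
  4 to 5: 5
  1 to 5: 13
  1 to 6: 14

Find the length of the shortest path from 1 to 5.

12

Comparing a few candidate routes:
1 → 5: 13
1 → 4 → 5: 7 + 5 = 12
1 → 3 → 6 → 5: 2 + 6 + 4 = 12
1 → 3 → 2 → 4 → 5: 2 + 3 + 8 + 5 = 18
1 → 6 → 5: 14 + 4 = 18
1 → 3 → 4 → 5: 2 + 10 + 5 = 17
The minimum is 12.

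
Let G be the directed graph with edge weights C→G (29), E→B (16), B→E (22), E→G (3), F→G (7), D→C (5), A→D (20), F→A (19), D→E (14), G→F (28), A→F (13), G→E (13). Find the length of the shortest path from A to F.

Routes from A to F:
A→D→E→G→F: 20 + 14 + 3 + 28 = 65
A→F: 13
A→D→C→G→F: 20 + 5 + 29 + 28 = 82
Shortest: 13.

13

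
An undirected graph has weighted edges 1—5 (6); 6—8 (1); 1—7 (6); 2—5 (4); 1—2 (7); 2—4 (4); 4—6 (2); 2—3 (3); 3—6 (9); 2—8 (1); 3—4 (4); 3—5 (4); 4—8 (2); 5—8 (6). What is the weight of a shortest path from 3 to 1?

A few of the 3→1 routes:
3 -> 2 -> 5 -> 1: 3 + 4 + 6 = 13
3 -> 2 -> 1: 3 + 7 = 10
3 -> 4 -> 8 -> 2 -> 1: 4 + 2 + 1 + 7 = 14
3 -> 5 -> 1: 4 + 6 = 10
3 -> 4 -> 6 -> 8 -> 2 -> 1: 4 + 2 + 1 + 1 + 7 = 15
Shortest: 10.

10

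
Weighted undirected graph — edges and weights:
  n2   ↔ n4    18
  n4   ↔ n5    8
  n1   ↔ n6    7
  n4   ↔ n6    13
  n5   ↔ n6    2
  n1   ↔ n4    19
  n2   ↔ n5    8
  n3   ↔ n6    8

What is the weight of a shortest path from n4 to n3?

Checking several routes:
n4 → n6 → n3: 13 + 8 = 21
n4 → n5 → n6 → n3: 8 + 2 + 8 = 18
n4 → n1 → n6 → n3: 19 + 7 + 8 = 34
Shortest: 18.

18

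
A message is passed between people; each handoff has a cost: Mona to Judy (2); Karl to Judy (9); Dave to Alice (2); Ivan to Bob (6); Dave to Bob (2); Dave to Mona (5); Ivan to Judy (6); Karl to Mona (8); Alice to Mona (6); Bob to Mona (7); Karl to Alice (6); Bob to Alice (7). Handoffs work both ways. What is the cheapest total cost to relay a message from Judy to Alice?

Comparing a few candidate routes:
Judy -> Mona -> Dave -> Alice: 2 + 5 + 2 = 9
Judy -> Mona -> Alice: 2 + 6 = 8
Judy -> Karl -> Alice: 9 + 6 = 15
Judy -> Mona -> Bob -> Dave -> Alice: 2 + 7 + 2 + 2 = 13
The minimum is 8.

8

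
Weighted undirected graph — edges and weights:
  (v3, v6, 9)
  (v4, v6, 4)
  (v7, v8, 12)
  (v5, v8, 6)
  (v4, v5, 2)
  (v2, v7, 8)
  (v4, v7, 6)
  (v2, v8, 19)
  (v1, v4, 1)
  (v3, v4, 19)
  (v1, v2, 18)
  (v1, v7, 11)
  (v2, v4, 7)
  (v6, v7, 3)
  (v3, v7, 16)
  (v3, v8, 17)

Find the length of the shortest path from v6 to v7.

3

A few of the v6→v7 routes:
v6 -> v7: 3
v6 -> v4 -> v1 -> v7: 4 + 1 + 11 = 16
v6 -> v4 -> v7: 4 + 6 = 10
v6 -> v4 -> v2 -> v7: 4 + 7 + 8 = 19
v6 -> v4 -> v5 -> v8 -> v7: 4 + 2 + 6 + 12 = 24
Shortest: 3.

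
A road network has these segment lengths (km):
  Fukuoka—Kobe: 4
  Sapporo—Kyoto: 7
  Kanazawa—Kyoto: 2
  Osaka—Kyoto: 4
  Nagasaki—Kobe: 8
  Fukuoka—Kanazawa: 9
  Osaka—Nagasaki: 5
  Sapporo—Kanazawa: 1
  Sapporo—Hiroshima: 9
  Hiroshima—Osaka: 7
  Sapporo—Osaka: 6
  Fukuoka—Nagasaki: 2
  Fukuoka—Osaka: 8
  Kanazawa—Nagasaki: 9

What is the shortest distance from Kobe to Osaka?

11

Some routes from Kobe to Osaka:
Kobe-Nagasaki-Osaka: 8 + 5 = 13
Kobe-Fukuoka-Kanazawa-Kyoto-Osaka: 4 + 9 + 2 + 4 = 19
Kobe-Fukuoka-Nagasaki-Osaka: 4 + 2 + 5 = 11
Kobe-Nagasaki-Fukuoka-Osaka: 8 + 2 + 8 = 18
Kobe-Fukuoka-Osaka: 4 + 8 = 12
Best route has total 11 km.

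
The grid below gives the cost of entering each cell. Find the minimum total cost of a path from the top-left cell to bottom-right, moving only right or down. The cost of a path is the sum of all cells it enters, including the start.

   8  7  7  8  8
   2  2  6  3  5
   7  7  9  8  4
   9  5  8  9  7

37

Best path: (0,0)→(1,0)→(1,1)→(1,2)→(1,3)→(1,4)→(2,4)→(3,4)
Cost: 8 + 2 + 2 + 6 + 3 + 5 + 4 + 7 = 37
For comparison, the top-then-right route costs 54.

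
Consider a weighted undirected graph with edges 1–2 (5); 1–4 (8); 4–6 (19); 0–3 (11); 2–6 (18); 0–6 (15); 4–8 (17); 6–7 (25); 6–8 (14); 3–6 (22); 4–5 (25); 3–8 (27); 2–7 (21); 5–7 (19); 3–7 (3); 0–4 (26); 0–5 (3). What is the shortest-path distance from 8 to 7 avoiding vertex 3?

39

A few of the 8→7 routes:
8-6-7: 14 + 25 = 39
8-6-0-5-7: 14 + 15 + 3 + 19 = 51
8-4-6-7: 17 + 19 + 25 = 61
8-4-1-2-7: 17 + 8 + 5 + 21 = 51
8-6-2-7: 14 + 18 + 21 = 53
The minimum is 39.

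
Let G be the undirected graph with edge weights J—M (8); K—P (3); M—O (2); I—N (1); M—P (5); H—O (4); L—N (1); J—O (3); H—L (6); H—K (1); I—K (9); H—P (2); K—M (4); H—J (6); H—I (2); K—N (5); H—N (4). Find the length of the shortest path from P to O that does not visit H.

7

Candidate routes:
P - M - J - O: 5 + 8 + 3 = 16
P - M - O: 5 + 2 = 7
P - K - M - O: 3 + 4 + 2 = 9
P - K - M - J - O: 3 + 4 + 8 + 3 = 18
The minimum is 7.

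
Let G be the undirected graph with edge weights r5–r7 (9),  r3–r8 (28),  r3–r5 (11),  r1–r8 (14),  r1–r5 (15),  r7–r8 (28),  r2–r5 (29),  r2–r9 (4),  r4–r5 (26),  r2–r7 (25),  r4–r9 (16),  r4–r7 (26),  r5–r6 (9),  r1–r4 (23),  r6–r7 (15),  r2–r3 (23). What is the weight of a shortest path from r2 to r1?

43

A few of the r2→r1 routes:
r2→r9→r4→r1: 4 + 16 + 23 = 43
r2→r3→r5→r1: 23 + 11 + 15 = 49
r2→r7→r5→r1: 25 + 9 + 15 = 49
r2→r5→r1: 29 + 15 = 44
r2→r9→r4→r5→r1: 4 + 16 + 26 + 15 = 61
Shortest: 43.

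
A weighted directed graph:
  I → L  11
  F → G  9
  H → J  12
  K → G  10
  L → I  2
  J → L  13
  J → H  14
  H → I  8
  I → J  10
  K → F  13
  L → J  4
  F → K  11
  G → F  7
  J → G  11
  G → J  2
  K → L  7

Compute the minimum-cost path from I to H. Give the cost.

Routes from I to H:
I → J → H: 10 + 14 = 24
I → L → J → H: 11 + 4 + 14 = 29
The minimum is 24.

24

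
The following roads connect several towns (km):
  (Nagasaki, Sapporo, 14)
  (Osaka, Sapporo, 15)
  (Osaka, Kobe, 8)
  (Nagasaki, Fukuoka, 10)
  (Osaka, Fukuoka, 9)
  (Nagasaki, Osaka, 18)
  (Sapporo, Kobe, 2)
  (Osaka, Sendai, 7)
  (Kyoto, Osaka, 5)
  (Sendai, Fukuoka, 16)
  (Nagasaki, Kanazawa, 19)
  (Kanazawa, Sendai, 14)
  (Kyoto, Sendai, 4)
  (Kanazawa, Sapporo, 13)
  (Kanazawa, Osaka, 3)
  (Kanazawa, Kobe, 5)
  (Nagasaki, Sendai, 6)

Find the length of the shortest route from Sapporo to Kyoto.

Checking several routes:
Sapporo → Kobe → Kanazawa → Osaka → Kyoto: 2 + 5 + 3 + 5 = 15
Sapporo → Kobe → Osaka → Sendai → Kyoto: 2 + 8 + 7 + 4 = 21
Sapporo → Kobe → Osaka → Kyoto: 2 + 8 + 5 = 15
Sapporo → Kobe → Kanazawa → Osaka → Sendai → Kyoto: 2 + 5 + 3 + 7 + 4 = 21
Sapporo → Osaka → Kyoto: 15 + 5 = 20
The minimum is 15 km.

15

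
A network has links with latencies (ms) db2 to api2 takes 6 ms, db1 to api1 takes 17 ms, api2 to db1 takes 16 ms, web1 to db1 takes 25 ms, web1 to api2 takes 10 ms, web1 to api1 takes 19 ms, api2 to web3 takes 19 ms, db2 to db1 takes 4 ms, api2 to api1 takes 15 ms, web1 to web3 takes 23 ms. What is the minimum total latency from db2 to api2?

6

A few of the db2→api2 routes:
db2-db1-api1-api2: 4 + 17 + 15 = 36
db2-db1-web1-api2: 4 + 25 + 10 = 39
db2-db1-api2: 4 + 16 = 20
db2-api2: 6
Shortest: 6 ms.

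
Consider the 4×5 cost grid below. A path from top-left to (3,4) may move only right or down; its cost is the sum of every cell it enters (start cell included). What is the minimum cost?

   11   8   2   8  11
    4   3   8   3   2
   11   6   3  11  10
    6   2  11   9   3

Take r0c0 -> r1c0 -> r1c1 -> r1c2 -> r1c3 -> r1c4 -> r2c4 -> r3c4 for a total of 11 + 4 + 3 + 8 + 3 + 2 + 10 + 3 = 44.

44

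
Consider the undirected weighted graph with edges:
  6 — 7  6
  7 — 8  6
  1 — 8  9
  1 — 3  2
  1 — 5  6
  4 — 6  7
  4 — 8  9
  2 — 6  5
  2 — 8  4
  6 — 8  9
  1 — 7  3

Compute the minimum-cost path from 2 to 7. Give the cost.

Some routes from 2 to 7:
2-8-7: 4 + 6 = 10
2-6-7: 5 + 6 = 11
2-8-1-7: 4 + 9 + 3 = 16
The minimum is 10.

10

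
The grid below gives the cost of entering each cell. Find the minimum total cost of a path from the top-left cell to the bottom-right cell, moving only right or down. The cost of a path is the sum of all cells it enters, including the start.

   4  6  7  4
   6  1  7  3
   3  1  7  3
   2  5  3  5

25

Path [0,0] → [0,1] → [1,1] → [2,1] → [3,1] → [3,2] → [3,3]: 4 + 6 + 1 + 1 + 5 + 3 + 5 = 25.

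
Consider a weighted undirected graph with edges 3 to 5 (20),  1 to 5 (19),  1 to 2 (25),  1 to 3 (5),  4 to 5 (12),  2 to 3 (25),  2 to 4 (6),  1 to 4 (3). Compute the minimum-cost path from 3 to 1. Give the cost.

Some routes from 3 to 1:
3 -> 5 -> 4 -> 1: 20 + 12 + 3 = 35
3 -> 5 -> 1: 20 + 19 = 39
3 -> 2 -> 4 -> 1: 25 + 6 + 3 = 34
3 -> 1: 5
The minimum is 5.

5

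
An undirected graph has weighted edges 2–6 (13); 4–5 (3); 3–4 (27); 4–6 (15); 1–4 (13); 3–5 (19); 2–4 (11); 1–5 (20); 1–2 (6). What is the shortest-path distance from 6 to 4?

15

Candidate routes:
6→2→1→5→3→4: 13 + 6 + 20 + 19 + 27 = 85
6→2→1→4: 13 + 6 + 13 = 32
6→2→4: 13 + 11 = 24
6→2→1→5→4: 13 + 6 + 20 + 3 = 42
6→4: 15
The minimum is 15.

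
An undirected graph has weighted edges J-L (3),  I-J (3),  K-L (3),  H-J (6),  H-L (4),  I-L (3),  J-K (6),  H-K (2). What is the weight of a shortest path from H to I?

Some routes from H to I:
H→K→L→I: 2 + 3 + 3 = 8
H→L→J→I: 4 + 3 + 3 = 10
H→L→I: 4 + 3 = 7
H→J→I: 6 + 3 = 9
The minimum is 7.

7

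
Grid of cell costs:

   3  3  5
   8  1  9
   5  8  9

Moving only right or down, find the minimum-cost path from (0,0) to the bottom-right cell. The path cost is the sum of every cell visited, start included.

Best path: (0,0) → (0,1) → (1,1) → (2,1) → (2,2)
Cost: 3 + 3 + 1 + 8 + 9 = 24
(Top row then right column would cost 29.)

24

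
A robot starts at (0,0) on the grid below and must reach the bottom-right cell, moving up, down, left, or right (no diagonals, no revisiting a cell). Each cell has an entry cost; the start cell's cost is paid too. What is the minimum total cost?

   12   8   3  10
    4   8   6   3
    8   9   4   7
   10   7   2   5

40

One optimal route is (0,0)→(0,1)→(0,2)→(1,2)→(2,2)→(3,2)→(3,3).
Its cost is 12 + 8 + 3 + 6 + 4 + 2 + 5 = 40.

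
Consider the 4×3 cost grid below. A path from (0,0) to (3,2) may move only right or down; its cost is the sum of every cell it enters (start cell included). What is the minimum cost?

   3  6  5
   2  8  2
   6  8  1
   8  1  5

One optimal route is (0,0) → (1,0) → (1,1) → (1,2) → (2,2) → (3,2).
Its cost is 3 + 2 + 8 + 2 + 1 + 5 = 21.
(Top row then right column would cost 22.)

21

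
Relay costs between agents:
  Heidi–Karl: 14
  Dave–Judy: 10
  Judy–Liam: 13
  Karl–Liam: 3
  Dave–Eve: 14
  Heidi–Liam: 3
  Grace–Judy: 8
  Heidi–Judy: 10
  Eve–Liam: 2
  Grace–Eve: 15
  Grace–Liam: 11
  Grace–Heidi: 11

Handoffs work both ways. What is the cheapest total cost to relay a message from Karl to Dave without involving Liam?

Routes from Karl to Dave avoiding Liam:
Karl→Heidi→Grace→Eve→Dave: 14 + 11 + 15 + 14 = 54
Karl→Heidi→Judy→Grace→Eve→Dave: 14 + 10 + 8 + 15 + 14 = 61
Karl→Heidi→Grace→Judy→Dave: 14 + 11 + 8 + 10 = 43
Karl→Heidi→Judy→Dave: 14 + 10 + 10 = 34
Shortest: 34.

34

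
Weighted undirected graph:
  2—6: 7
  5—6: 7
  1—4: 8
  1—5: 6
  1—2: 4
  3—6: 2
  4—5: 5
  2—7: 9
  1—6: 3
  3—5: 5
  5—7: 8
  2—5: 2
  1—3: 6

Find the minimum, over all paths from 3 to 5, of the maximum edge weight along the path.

Some routes from 3 to 5:
3-5: max(5) = 5
3-1-2-5: max(6, 4, 2) = 6
3-6-1-2-5: max(2, 3, 4, 2) = 4
3-1-5: max(6, 6) = 6
Best route has worst link 4.

4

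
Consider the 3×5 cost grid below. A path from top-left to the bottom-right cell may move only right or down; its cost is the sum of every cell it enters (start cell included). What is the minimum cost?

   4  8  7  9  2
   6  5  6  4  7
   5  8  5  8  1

Cheapest: [0,0] [1,0] [1,1] [1,2] [1,3] [1,4] [2,4]
  4 + 6 + 5 + 6 + 4 + 7 + 1 = 33
(Top row then right column would cost 38.)

33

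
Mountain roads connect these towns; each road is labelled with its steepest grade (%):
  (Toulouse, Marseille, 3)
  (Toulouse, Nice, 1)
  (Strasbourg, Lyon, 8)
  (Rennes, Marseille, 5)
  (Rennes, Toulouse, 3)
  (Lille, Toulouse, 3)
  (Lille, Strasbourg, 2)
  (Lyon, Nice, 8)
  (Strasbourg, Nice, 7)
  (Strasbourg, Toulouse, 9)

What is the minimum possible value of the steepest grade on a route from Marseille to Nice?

A few of the Marseille→Nice routes:
Marseille → Rennes → Toulouse → Lille → Strasbourg → Nice: max(5, 3, 3, 2, 7) = 7
Marseille → Rennes → Toulouse → Nice: max(5, 3, 1) = 5
Marseille → Toulouse → Nice: max(3, 1) = 3
The minimum achievable maximum is 3%.

3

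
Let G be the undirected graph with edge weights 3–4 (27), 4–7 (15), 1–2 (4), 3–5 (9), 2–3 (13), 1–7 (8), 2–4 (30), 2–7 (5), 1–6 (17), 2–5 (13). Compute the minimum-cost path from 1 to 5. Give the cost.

17

Checking several routes:
1-2-5: 4 + 13 = 17
1-7-2-3-5: 8 + 5 + 13 + 9 = 35
1-2-3-5: 4 + 13 + 9 = 26
1-7-2-5: 8 + 5 + 13 = 26
Shortest: 17.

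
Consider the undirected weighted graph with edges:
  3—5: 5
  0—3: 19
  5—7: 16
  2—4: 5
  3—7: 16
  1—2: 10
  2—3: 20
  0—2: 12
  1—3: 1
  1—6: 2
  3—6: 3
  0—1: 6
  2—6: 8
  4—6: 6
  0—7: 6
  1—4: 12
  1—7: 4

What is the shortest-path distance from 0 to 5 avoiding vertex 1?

22

A few of the 0→5 routes:
0-7-3-5: 6 + 16 + 5 = 27
0-7-5: 6 + 16 = 22
0-2-4-6-3-5: 12 + 5 + 6 + 3 + 5 = 31
0-3-5: 19 + 5 = 24
0-2-6-3-5: 12 + 8 + 3 + 5 = 28
0-2-3-5: 12 + 20 + 5 = 37
The minimum is 22.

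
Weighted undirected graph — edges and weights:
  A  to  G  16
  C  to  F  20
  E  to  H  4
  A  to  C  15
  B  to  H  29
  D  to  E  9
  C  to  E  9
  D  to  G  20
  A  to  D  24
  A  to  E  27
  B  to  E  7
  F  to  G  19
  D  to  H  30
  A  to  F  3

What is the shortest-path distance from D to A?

Comparing a few candidate routes:
D-G-F-A: 20 + 19 + 3 = 42
D-G-A: 20 + 16 = 36
D-A: 24
D-E-A: 9 + 27 = 36
D-E-C-A: 9 + 9 + 15 = 33
D-E-C-F-A: 9 + 9 + 20 + 3 = 41
The minimum is 24.

24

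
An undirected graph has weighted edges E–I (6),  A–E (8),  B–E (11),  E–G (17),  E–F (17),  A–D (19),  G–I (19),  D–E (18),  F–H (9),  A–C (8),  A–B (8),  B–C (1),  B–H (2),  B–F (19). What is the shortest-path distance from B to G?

28

Checking several routes:
B - E - G: 11 + 17 = 28
B - A - E - G: 8 + 8 + 17 = 33
B - C - A - E - G: 1 + 8 + 8 + 17 = 34
Best route has total 28.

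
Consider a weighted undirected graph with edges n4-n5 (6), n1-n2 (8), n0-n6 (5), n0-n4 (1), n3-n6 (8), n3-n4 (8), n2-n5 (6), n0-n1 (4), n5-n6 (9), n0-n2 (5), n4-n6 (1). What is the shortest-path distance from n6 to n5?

7

Comparing a few candidate routes:
n6→n4→n0→n1→n2→n5: 1 + 1 + 4 + 8 + 6 = 20
n6→n0→n2→n5: 5 + 5 + 6 = 16
n6→n0→n4→n5: 5 + 1 + 6 = 12
n6→n5: 9
n6→n4→n5: 1 + 6 = 7
n6→n4→n0→n2→n5: 1 + 1 + 5 + 6 = 13
The minimum is 7.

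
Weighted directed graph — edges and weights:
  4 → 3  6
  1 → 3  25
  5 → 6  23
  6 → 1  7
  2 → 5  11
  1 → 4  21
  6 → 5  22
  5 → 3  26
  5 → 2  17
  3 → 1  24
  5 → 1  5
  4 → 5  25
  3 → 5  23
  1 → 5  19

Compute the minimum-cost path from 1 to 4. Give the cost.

21

Routes from 1 to 4:
1 -> 4: 21
Best route has total 21.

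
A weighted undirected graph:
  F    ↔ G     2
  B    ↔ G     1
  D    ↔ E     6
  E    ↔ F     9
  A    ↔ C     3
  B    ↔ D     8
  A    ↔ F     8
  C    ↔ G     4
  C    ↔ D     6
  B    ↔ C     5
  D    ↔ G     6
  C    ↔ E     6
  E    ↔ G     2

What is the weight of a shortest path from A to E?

Some routes from A to E:
A - C - E: 3 + 6 = 9
A - C - B - G - E: 3 + 5 + 1 + 2 = 11
A - C - G - E: 3 + 4 + 2 = 9
The minimum is 9.

9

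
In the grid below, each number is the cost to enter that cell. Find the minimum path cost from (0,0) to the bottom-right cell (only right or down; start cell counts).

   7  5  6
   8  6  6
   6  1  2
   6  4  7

Path [0,0]→[0,1]→[1,1]→[2,1]→[2,2]→[3,2]: 7 + 5 + 6 + 1 + 2 + 7 = 28.
(Top row then right column would cost 33.)

28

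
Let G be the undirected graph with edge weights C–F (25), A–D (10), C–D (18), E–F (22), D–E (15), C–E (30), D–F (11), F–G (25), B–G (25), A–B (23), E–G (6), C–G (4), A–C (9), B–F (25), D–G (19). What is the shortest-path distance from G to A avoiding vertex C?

29

Comparing a few candidate routes:
G-E-D-A: 6 + 15 + 10 = 31
G-D-A: 19 + 10 = 29
G-F-D-A: 25 + 11 + 10 = 46
G-B-A: 25 + 23 = 48
The minimum is 29.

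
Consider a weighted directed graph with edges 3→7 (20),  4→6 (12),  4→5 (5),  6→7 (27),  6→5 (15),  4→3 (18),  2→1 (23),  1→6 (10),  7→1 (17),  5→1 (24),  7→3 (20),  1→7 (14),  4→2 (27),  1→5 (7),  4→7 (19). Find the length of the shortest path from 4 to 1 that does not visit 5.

36

Routes from 4 to 1 avoiding 5:
4 → 2 → 1: 27 + 23 = 50
4 → 6 → 7 → 1: 12 + 27 + 17 = 56
4 → 7 → 1: 19 + 17 = 36
4 → 3 → 7 → 1: 18 + 20 + 17 = 55
Shortest: 36.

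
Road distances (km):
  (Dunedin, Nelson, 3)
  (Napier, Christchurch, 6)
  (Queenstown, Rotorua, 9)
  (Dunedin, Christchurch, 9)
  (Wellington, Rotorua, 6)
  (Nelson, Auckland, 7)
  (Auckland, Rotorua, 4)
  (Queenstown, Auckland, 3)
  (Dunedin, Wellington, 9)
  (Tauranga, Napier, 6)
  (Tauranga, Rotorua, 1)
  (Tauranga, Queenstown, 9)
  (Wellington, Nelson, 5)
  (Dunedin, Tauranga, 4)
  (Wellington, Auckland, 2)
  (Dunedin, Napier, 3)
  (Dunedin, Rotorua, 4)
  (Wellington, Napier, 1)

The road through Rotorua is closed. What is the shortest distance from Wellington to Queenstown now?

Checking several routes:
Wellington → Napier → Dunedin → Nelson → Auckland → Queenstown: 1 + 3 + 3 + 7 + 3 = 17
Wellington → Napier → Dunedin → Tauranga → Queenstown: 1 + 3 + 4 + 9 = 17
Wellington → Nelson → Auckland → Queenstown: 5 + 7 + 3 = 15
Wellington → Napier → Tauranga → Queenstown: 1 + 6 + 9 = 16
Wellington → Auckland → Queenstown: 2 + 3 = 5
Best route has total 5 km.

5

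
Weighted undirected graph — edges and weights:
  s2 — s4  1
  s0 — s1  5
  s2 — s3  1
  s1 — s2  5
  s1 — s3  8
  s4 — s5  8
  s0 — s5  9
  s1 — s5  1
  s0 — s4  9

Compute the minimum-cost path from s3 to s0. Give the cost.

Some routes from s3 to s0:
s3 → s2 → s1 → s0: 1 + 5 + 5 = 11
s3 → s2 → s4 → s0: 1 + 1 + 9 = 11
s3 → s1 → s0: 8 + 5 = 13
Best route has total 11.

11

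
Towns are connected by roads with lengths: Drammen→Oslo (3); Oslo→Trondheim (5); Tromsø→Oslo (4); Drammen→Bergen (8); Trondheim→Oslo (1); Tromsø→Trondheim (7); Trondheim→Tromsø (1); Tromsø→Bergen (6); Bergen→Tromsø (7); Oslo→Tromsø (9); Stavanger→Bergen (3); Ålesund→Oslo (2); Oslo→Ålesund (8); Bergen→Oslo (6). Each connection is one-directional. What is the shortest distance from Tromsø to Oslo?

Routes from Tromsø to Oslo:
Tromsø - Trondheim - Oslo: 7 + 1 = 8
Tromsø - Bergen - Oslo: 6 + 6 = 12
Tromsø - Oslo: 4
Best route has total 4.

4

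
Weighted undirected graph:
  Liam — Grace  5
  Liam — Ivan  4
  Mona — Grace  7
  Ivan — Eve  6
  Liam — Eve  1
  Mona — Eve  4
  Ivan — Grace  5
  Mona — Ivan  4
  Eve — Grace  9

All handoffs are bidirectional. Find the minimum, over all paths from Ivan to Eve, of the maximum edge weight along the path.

Comparing a few candidate routes:
Ivan -> Eve: max(6) = 6
Ivan -> Grace -> Mona -> Eve: max(5, 7, 4) = 7
Ivan -> Liam -> Eve: max(4, 1) = 4
Ivan -> Mona -> Eve: max(4, 4) = 4
Ivan -> Grace -> Liam -> Eve: max(5, 5, 1) = 5
Smallest bottleneck: 4.

4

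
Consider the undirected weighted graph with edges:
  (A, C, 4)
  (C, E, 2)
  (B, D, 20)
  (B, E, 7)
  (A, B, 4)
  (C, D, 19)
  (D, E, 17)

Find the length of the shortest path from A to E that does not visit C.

Paths from A to E avoiding C:
A → B → D → E: 4 + 20 + 17 = 41
A → B → E: 4 + 7 = 11
The minimum is 11.

11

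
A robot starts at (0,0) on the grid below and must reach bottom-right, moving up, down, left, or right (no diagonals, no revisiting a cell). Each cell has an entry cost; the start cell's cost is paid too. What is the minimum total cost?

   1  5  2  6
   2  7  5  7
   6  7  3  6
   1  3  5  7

Path r0c0 r1c0 r2c0 r3c0 r3c1 r3c2 r3c3: 1 + 2 + 6 + 1 + 3 + 5 + 7 = 25.

25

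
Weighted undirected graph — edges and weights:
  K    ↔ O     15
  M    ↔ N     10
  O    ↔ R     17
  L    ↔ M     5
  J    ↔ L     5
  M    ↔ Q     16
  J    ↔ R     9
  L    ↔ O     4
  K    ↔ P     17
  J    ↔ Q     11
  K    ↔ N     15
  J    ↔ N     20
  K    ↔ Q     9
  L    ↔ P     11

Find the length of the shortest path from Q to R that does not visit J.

Checking several routes:
Q - M - L - O - R: 16 + 5 + 4 + 17 = 42
Q - K - P - L - O - R: 9 + 17 + 11 + 4 + 17 = 58
Q - K - O - R: 9 + 15 + 17 = 41
Shortest: 41.

41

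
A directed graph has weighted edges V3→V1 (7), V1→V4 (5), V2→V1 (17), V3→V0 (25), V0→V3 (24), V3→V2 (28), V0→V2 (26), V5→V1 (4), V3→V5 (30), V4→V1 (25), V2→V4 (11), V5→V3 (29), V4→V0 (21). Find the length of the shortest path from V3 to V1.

7

Comparing a few candidate routes:
V3 -> V1: 7
V3 -> V5 -> V1: 30 + 4 = 34
V3 -> V2 -> V1: 28 + 17 = 45
Best route has total 7.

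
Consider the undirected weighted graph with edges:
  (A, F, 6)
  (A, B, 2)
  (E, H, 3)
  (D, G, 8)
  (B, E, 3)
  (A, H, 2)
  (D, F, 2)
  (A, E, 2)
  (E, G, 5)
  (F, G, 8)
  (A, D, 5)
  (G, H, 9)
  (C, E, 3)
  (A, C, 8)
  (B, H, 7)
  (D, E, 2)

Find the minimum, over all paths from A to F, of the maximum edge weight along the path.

2

A few of the A→F routes:
A - D - F: max(5, 2) = 5
A - H - E - D - F: max(2, 3, 2, 2) = 3
A - E - D - F: max(2, 2, 2) = 2
A - B - E - D - F: max(2, 3, 2, 2) = 3
Best route has worst link 2.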